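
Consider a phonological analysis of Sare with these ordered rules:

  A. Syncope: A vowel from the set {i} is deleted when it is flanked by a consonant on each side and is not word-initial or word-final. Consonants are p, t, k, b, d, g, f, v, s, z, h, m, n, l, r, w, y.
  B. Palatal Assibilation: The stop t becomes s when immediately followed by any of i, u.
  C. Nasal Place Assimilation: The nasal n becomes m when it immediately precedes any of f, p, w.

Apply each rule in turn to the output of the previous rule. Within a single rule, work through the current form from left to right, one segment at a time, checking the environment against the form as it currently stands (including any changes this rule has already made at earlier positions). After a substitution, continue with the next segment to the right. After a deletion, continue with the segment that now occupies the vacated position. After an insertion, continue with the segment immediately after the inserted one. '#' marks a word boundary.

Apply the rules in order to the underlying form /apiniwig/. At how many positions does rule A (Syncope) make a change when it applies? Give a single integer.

3

A Syncope: [apiniwig] → [apnwg]
B Palatal Assibilation: no change — [apnwg]
C Nasal Place Assimilation: [apnwg] → [apmwg]
Rule A changed 3 position(s).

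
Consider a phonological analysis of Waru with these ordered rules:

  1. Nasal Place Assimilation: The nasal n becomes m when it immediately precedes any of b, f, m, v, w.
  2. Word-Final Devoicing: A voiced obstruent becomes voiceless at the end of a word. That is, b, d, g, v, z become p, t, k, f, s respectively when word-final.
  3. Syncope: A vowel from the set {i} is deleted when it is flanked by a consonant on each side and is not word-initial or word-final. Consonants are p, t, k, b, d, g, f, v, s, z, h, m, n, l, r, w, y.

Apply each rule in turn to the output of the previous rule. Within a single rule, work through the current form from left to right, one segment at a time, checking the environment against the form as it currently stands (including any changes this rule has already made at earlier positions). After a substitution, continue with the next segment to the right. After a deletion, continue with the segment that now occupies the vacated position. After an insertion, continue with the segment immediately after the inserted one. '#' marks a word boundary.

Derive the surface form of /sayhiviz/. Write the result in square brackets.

1 Nasal Place Assimilation: no change — [sayhiviz]
2 Word-Final Devoicing: [sayhiviz] → [sayhivis]
3 Syncope: [sayhivis] → [sayhvs]

[sayhvs]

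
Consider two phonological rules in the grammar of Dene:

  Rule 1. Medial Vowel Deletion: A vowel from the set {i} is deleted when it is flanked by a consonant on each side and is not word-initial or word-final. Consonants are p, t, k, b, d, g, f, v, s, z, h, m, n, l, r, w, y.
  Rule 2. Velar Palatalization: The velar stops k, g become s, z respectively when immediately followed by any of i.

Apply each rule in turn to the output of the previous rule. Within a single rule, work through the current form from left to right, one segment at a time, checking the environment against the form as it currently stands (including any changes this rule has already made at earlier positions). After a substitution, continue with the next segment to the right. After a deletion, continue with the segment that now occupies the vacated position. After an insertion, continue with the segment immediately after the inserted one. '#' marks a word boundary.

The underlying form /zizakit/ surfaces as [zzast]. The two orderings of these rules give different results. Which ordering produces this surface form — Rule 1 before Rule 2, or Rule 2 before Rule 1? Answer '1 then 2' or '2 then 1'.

Order 1 then 2:
  1 Medial Vowel Deletion: [zizakit] → [zzakt]
  2 Velar Palatalization: no change — [zzakt]
  result: [zzakt]
Order 2 then 1:
  2 Velar Palatalization: [zizakit] → [zizasit]
  1 Medial Vowel Deletion: [zizasit] → [zzast]
  result: [zzast]

2 then 1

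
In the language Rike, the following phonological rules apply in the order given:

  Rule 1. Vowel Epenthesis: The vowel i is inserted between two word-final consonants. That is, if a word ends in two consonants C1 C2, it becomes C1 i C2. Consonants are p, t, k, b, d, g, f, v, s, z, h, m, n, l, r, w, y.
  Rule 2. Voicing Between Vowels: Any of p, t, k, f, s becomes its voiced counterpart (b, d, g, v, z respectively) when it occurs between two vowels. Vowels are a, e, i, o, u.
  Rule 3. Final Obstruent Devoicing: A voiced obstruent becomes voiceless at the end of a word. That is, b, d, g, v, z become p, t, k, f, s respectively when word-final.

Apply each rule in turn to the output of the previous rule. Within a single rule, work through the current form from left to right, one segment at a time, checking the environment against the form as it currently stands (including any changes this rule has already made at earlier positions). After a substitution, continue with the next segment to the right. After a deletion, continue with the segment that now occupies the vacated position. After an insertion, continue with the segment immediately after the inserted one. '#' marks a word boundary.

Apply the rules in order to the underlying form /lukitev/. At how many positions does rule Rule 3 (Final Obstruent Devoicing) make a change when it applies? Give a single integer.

Rule 1 Vowel Epenthesis: no change — [lukitev]
Rule 2 Voicing Between Vowels: [lukitev] → [lugidev]
Rule 3 Final Obstruent Devoicing: [lugidev] → [lugidef]
Rule Rule 3 changed 1 position(s).

1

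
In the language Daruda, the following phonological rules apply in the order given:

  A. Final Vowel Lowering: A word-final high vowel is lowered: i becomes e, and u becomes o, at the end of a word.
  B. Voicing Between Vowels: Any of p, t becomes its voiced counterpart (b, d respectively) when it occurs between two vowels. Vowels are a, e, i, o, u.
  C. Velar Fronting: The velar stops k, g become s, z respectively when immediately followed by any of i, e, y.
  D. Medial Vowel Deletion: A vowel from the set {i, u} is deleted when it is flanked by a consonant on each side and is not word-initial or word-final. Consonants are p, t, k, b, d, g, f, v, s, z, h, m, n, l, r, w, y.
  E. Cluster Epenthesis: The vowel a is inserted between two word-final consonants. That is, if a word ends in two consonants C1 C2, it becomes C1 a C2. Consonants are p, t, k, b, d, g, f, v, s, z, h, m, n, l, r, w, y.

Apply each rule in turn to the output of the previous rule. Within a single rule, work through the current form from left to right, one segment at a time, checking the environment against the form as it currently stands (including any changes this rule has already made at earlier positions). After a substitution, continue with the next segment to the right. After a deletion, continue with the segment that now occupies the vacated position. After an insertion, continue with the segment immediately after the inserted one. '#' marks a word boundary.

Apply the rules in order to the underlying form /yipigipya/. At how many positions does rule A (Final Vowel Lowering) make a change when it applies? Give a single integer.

A Final Vowel Lowering: no change — [yipigipya]
B Voicing Between Vowels: [yipigipya] → [yibigipya]
C Velar Fronting: [yibigipya] → [yibizipya]
D Medial Vowel Deletion: [yibizipya] → [ybzpya]
E Cluster Epenthesis: no change — [ybzpya]
Rule A changed 0 position(s).

0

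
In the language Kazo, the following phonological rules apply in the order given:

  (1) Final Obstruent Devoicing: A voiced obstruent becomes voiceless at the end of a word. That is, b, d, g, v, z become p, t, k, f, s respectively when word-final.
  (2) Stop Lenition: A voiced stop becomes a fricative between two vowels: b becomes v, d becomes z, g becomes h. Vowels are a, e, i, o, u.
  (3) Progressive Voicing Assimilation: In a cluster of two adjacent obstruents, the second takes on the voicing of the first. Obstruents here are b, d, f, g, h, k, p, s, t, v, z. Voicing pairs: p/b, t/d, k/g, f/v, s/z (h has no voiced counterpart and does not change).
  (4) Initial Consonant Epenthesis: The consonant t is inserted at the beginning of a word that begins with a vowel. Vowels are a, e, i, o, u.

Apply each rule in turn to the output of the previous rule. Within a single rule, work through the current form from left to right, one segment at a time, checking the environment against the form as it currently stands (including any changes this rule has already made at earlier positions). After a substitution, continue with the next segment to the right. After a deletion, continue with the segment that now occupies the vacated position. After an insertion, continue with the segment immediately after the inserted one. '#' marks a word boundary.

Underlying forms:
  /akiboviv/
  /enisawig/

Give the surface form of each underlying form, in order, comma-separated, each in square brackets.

/akiboviv/:
  (1) Final Obstruent Devoicing: [akiboviv] → [akibovif]
  (2) Stop Lenition: [akibovif] → [akivovif]
  (3) Progressive Voicing Assimilation: no change — [akivovif]
  (4) Initial Consonant Epenthesis: [akivovif] → [takivovif]
/enisawig/:
  (1) Final Obstruent Devoicing: [enisawig] → [enisawik]
  (2) Stop Lenition: no change — [enisawik]
  (3) Progressive Voicing Assimilation: no change — [enisawik]
  (4) Initial Consonant Epenthesis: [enisawik] → [tenisawik]

[takivovif], [tenisawik]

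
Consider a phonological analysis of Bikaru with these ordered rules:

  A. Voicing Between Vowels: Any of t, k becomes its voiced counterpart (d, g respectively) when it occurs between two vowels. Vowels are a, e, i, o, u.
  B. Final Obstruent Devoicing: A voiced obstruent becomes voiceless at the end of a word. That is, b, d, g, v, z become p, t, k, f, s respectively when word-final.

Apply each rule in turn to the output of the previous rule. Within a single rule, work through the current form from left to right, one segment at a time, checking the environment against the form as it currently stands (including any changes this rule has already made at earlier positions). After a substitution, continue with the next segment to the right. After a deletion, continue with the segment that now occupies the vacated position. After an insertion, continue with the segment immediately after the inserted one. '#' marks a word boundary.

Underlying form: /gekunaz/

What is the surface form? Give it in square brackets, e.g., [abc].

A Voicing Between Vowels: [gekunaz] → [gegunaz]
B Final Obstruent Devoicing: [gegunaz] → [gegunas]

[gegunas]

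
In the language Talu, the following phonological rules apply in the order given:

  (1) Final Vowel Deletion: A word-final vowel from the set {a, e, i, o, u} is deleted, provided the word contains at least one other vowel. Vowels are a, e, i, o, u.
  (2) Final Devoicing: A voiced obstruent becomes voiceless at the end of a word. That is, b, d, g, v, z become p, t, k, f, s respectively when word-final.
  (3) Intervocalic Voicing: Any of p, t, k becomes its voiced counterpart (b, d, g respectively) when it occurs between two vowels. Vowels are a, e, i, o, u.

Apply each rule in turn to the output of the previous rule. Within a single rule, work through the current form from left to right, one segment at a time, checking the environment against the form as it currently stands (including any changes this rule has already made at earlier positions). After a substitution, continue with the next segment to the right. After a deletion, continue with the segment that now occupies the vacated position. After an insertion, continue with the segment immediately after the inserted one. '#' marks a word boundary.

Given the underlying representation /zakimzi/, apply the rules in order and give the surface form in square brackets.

(1) Final Vowel Deletion: [zakimzi] → [zakimz]
(2) Final Devoicing: [zakimz] → [zakims]
(3) Intervocalic Voicing: [zakims] → [zagims]

[zagims]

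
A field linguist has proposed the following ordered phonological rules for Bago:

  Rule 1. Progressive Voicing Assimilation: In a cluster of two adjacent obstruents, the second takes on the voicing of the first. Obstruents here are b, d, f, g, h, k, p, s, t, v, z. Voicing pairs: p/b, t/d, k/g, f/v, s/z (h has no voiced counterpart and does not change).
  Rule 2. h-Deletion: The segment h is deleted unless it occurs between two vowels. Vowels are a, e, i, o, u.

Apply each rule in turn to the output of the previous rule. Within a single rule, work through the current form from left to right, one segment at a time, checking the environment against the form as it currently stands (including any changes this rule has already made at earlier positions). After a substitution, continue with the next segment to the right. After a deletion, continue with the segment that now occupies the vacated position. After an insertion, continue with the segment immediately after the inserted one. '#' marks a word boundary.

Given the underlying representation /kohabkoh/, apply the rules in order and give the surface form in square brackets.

Rule 1 Progressive Voicing Assimilation: [kohabkoh] → [kohabgoh]
Rule 2 h-Deletion: [kohabgoh] → [kohabgo]

[kohabgo]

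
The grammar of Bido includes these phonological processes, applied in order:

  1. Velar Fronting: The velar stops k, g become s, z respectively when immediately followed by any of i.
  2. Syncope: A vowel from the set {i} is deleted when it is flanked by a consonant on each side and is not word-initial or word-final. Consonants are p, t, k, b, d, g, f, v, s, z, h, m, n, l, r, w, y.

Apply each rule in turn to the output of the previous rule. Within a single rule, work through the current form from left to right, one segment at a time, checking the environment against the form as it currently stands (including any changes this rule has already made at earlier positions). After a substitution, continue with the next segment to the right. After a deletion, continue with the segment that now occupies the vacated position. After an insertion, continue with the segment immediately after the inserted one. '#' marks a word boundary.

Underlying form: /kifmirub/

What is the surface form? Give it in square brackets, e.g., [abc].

[sfmrub]

1 Velar Fronting: [kifmirub] → [sifmirub]
2 Syncope: [sifmirub] → [sfmrub]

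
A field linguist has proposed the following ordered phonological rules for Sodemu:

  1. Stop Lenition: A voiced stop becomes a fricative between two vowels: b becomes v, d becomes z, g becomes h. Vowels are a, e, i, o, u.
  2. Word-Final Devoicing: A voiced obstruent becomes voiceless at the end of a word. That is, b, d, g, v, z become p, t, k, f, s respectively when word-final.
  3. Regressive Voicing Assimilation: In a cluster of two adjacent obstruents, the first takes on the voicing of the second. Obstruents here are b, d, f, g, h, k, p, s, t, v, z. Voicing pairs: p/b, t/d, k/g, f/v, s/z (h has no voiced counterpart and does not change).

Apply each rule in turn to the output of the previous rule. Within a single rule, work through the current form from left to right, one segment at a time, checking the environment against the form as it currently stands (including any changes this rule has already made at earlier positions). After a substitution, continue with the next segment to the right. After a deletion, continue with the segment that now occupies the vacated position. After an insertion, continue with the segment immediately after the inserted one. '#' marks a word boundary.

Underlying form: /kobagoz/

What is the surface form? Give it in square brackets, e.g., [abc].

[kovahos]

1 Stop Lenition: [kobagoz] → [kovahoz]
2 Word-Final Devoicing: [kovahoz] → [kovahos]
3 Regressive Voicing Assimilation: no change — [kovahos]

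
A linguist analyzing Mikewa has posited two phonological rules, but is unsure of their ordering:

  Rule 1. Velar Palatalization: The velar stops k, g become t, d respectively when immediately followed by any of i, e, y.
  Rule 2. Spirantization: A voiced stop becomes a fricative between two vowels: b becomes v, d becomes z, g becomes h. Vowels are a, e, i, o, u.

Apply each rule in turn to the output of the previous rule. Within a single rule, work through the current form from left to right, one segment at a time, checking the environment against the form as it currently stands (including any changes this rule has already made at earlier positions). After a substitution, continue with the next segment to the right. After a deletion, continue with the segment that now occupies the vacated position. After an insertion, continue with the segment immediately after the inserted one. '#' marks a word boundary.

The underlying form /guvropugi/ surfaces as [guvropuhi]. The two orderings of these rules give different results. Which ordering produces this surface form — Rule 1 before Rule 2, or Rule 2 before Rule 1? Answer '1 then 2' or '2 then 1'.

Order 1 then 2:
  1 Velar Palatalization: [guvropugi] → [guvropudi]
  2 Spirantization: [guvropudi] → [guvropuzi]
  result: [guvropuzi]
Order 2 then 1:
  2 Spirantization: [guvropugi] → [guvropuhi]
  1 Velar Palatalization: no change — [guvropuhi]
  result: [guvropuhi]

2 then 1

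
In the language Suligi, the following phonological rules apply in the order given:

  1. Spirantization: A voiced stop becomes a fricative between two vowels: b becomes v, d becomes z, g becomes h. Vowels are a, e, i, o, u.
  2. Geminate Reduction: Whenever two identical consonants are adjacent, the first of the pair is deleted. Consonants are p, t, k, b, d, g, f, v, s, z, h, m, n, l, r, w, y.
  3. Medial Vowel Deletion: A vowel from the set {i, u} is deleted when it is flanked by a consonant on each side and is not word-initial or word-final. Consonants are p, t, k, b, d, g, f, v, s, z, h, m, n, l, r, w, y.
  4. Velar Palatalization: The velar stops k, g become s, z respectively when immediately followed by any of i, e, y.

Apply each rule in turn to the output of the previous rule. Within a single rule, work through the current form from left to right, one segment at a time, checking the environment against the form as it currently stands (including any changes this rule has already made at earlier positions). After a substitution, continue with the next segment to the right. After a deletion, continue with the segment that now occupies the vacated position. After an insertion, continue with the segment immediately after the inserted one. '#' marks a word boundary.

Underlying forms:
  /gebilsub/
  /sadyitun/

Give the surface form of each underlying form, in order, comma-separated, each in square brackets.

[zevlsb], [sadytn]

/gebilsub/:
  1 Spirantization: [gebilsub] → [gevilsub]
  2 Geminate Reduction: no change — [gevilsub]
  3 Medial Vowel Deletion: [gevilsub] → [gevlsb]
  4 Velar Palatalization: [gevlsb] → [zevlsb]
/sadyitun/:
  1 Spirantization: no change — [sadyitun]
  2 Geminate Reduction: no change — [sadyitun]
  3 Medial Vowel Deletion: [sadyitun] → [sadytn]
  4 Velar Palatalization: no change — [sadytn]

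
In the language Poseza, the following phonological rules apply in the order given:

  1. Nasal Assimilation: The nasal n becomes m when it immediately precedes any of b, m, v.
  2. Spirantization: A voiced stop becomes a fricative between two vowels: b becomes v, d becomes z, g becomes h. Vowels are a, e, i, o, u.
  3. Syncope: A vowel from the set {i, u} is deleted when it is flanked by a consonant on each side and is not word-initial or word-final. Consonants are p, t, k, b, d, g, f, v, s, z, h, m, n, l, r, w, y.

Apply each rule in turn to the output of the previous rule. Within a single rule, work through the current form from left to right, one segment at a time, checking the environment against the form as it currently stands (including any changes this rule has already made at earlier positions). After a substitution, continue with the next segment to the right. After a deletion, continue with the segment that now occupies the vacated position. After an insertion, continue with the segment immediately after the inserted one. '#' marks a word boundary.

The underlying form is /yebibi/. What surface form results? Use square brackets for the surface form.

[yevvi]

1 Nasal Assimilation: no change — [yebibi]
2 Spirantization: [yebibi] → [yevivi]
3 Syncope: [yevivi] → [yevvi]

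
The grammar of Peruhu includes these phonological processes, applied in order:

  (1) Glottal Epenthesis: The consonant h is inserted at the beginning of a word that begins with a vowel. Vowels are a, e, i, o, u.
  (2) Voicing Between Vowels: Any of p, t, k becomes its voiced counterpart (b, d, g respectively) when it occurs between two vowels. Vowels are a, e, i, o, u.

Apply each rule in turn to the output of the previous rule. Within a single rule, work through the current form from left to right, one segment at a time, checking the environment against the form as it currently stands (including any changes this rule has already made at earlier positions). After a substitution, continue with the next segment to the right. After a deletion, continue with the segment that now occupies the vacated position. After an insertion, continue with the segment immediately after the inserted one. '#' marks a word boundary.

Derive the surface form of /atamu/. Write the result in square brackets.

(1) Glottal Epenthesis: [atamu] → [hatamu]
(2) Voicing Between Vowels: [hatamu] → [hadamu]

[hadamu]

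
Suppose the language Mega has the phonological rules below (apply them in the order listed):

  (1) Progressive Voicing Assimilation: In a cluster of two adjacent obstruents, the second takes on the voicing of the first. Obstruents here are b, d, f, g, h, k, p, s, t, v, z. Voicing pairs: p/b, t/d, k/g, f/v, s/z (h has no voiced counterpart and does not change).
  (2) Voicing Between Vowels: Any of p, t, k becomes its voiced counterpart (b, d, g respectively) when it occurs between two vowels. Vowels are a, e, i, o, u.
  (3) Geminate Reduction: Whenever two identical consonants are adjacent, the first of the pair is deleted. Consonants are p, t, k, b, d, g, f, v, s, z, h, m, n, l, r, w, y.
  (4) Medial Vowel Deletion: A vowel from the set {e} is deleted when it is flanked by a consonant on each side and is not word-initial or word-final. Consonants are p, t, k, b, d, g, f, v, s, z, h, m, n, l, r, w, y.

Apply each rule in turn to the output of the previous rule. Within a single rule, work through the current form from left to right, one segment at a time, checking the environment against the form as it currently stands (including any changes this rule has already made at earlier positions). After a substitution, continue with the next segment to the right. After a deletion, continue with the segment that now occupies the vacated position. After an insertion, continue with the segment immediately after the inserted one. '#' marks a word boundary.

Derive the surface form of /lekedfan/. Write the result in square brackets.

[lgdvan]

(1) Progressive Voicing Assimilation: [lekedfan] → [lekedvan]
(2) Voicing Between Vowels: [lekedvan] → [legedvan]
(3) Geminate Reduction: no change — [legedvan]
(4) Medial Vowel Deletion: [legedvan] → [lgdvan]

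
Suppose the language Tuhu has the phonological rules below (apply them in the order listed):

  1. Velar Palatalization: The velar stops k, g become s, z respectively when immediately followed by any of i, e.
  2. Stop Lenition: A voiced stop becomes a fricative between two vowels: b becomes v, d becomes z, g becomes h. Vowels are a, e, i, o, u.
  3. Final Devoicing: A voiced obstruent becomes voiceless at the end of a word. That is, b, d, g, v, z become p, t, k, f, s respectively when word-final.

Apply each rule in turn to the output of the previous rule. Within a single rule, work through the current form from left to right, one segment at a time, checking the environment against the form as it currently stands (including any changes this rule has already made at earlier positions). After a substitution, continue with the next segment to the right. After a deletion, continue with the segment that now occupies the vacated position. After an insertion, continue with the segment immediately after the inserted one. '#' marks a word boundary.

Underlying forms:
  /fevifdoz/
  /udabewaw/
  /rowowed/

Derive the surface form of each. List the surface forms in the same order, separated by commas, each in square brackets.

/fevifdoz/:
  1 Velar Palatalization: no change — [fevifdoz]
  2 Stop Lenition: no change — [fevifdoz]
  3 Final Devoicing: [fevifdoz] → [fevifdos]
/udabewaw/:
  1 Velar Palatalization: no change — [udabewaw]
  2 Stop Lenition: [udabewaw] → [uzavewaw]
  3 Final Devoicing: no change — [uzavewaw]
/rowowed/:
  1 Velar Palatalization: no change — [rowowed]
  2 Stop Lenition: no change — [rowowed]
  3 Final Devoicing: [rowowed] → [rowowet]

[fevifdos], [uzavewaw], [rowowet]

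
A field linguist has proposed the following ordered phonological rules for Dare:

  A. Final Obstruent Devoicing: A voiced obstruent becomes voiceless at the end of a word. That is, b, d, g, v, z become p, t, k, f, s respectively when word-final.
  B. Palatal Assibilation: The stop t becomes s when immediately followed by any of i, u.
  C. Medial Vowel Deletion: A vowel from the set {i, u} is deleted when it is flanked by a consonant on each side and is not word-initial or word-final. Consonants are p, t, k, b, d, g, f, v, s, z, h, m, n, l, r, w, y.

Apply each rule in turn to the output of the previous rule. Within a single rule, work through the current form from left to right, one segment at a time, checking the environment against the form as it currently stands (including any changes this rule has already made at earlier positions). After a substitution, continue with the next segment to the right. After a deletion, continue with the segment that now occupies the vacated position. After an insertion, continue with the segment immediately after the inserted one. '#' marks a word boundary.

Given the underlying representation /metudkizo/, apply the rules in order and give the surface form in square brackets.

[mesdkzo]

A Final Obstruent Devoicing: no change — [metudkizo]
B Palatal Assibilation: [metudkizo] → [mesudkizo]
C Medial Vowel Deletion: [mesudkizo] → [mesdkzo]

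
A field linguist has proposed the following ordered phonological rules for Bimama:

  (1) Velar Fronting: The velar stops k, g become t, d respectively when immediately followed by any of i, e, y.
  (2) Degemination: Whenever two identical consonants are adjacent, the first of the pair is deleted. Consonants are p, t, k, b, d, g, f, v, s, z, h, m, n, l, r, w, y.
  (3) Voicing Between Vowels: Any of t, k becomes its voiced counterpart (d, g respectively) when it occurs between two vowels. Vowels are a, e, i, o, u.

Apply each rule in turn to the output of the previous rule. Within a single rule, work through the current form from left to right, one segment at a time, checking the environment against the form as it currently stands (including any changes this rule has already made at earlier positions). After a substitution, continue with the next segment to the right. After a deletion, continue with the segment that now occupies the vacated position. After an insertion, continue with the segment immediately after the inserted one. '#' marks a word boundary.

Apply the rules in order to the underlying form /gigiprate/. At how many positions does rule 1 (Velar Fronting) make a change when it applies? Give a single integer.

(1) Velar Fronting: [gigiprate] → [didiprate]
(2) Degemination: no change — [didiprate]
(3) Voicing Between Vowels: [didiprate] → [didiprade]
Rule 1 changed 2 position(s).

2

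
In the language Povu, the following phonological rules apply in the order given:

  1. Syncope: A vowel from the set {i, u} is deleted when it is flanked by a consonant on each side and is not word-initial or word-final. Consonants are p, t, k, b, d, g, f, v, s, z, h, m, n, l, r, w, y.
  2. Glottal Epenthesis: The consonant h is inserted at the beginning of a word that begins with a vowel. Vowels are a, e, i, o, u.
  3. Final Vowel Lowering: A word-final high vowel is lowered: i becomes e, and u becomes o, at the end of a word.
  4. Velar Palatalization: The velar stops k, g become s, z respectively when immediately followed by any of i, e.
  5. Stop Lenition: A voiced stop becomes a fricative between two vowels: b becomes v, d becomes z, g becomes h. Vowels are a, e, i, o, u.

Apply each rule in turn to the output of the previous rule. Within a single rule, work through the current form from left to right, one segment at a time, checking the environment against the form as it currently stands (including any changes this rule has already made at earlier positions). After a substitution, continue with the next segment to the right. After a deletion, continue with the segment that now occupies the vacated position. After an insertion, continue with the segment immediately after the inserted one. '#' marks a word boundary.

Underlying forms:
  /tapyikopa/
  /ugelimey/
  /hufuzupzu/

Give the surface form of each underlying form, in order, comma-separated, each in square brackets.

[tapykopa], [huzelmey], [hfzpzo]

/tapyikopa/:
  1 Syncope: [tapyikopa] → [tapykopa]
  2 Glottal Epenthesis: no change — [tapykopa]
  3 Final Vowel Lowering: no change — [tapykopa]
  4 Velar Palatalization: no change — [tapykopa]
  5 Stop Lenition: no change — [tapykopa]
/ugelimey/:
  1 Syncope: [ugelimey] → [ugelmey]
  2 Glottal Epenthesis: [ugelmey] → [hugelmey]
  3 Final Vowel Lowering: no change — [hugelmey]
  4 Velar Palatalization: [hugelmey] → [huzelmey]
  5 Stop Lenition: no change — [huzelmey]
/hufuzupzu/:
  1 Syncope: [hufuzupzu] → [hfzpzu]
  2 Glottal Epenthesis: no change — [hfzpzu]
  3 Final Vowel Lowering: [hfzpzu] → [hfzpzo]
  4 Velar Palatalization: no change — [hfzpzo]
  5 Stop Lenition: no change — [hfzpzo]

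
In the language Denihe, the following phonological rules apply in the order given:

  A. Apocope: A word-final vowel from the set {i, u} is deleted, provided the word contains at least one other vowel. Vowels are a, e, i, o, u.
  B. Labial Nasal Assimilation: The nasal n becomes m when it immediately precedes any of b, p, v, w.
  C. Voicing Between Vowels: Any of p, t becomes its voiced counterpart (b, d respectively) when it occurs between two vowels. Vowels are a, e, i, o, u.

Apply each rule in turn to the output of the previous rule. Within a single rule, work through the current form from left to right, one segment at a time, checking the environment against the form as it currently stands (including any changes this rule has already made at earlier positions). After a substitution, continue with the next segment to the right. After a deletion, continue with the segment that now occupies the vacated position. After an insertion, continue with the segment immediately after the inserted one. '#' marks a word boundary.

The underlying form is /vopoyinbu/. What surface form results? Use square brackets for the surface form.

A Apocope: [vopoyinbu] → [vopoyinb]
B Labial Nasal Assimilation: [vopoyinb] → [vopoyimb]
C Voicing Between Vowels: [vopoyimb] → [voboyimb]

[voboyimb]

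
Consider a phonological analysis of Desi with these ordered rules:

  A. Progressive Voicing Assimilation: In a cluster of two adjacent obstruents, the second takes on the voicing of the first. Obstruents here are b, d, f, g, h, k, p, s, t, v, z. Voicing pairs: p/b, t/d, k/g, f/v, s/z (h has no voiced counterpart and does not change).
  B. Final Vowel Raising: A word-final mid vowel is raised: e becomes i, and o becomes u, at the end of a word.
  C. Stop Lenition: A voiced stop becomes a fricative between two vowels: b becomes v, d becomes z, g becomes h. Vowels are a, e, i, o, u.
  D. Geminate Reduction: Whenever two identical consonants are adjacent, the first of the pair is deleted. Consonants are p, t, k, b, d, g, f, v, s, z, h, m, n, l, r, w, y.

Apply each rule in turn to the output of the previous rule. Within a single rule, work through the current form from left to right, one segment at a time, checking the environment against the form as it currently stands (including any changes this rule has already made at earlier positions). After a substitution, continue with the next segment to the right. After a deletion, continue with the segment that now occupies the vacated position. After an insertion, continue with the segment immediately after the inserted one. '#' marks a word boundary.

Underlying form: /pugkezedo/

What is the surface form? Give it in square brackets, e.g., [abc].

A Progressive Voicing Assimilation: [pugkezedo] → [puggezedo]
B Final Vowel Raising: [puggezedo] → [puggezedu]
C Stop Lenition: [puggezedu] → [puggezezu]
D Geminate Reduction: [puggezezu] → [pugezezu]

[pugezezu]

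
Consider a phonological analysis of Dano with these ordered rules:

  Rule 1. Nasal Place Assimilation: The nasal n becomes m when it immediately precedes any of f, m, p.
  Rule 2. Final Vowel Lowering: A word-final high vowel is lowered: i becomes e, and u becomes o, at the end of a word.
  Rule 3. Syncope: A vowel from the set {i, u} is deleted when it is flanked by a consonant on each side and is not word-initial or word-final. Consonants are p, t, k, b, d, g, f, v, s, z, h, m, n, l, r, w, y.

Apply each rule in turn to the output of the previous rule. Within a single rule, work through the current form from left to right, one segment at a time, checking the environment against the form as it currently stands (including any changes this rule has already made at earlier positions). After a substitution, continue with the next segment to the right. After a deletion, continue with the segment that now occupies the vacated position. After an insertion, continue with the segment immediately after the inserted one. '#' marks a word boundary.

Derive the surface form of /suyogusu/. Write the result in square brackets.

Rule 1 Nasal Place Assimilation: no change — [suyogusu]
Rule 2 Final Vowel Lowering: [suyogusu] → [suyoguso]
Rule 3 Syncope: [suyoguso] → [syogso]

[syogso]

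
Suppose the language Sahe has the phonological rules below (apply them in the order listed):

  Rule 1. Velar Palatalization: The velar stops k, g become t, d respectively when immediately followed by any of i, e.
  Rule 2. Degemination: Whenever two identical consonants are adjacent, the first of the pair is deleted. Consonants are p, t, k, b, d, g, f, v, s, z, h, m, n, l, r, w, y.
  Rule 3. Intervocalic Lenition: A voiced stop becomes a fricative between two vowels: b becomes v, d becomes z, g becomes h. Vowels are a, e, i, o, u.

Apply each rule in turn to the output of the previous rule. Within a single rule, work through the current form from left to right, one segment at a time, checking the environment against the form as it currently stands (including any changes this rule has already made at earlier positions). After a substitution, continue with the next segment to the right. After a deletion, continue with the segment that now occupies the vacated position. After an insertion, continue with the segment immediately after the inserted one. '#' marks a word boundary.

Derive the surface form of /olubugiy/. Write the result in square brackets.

Rule 1 Velar Palatalization: [olubugiy] → [olubudiy]
Rule 2 Degemination: no change — [olubudiy]
Rule 3 Intervocalic Lenition: [olubudiy] → [oluvuziy]

[oluvuziy]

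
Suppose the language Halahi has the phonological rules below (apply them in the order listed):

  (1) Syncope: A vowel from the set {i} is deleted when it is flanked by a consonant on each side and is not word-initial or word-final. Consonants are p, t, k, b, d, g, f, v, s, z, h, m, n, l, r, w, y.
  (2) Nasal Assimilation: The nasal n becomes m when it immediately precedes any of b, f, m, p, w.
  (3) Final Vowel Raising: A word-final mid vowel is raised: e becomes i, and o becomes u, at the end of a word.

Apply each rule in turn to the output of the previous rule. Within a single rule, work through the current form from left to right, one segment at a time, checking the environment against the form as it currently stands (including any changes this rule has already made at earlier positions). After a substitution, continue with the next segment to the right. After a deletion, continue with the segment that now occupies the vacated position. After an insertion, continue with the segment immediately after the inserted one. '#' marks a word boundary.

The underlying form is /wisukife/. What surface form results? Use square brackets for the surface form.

(1) Syncope: [wisukife] → [wsukfe]
(2) Nasal Assimilation: no change — [wsukfe]
(3) Final Vowel Raising: [wsukfe] → [wsukfi]

[wsukfi]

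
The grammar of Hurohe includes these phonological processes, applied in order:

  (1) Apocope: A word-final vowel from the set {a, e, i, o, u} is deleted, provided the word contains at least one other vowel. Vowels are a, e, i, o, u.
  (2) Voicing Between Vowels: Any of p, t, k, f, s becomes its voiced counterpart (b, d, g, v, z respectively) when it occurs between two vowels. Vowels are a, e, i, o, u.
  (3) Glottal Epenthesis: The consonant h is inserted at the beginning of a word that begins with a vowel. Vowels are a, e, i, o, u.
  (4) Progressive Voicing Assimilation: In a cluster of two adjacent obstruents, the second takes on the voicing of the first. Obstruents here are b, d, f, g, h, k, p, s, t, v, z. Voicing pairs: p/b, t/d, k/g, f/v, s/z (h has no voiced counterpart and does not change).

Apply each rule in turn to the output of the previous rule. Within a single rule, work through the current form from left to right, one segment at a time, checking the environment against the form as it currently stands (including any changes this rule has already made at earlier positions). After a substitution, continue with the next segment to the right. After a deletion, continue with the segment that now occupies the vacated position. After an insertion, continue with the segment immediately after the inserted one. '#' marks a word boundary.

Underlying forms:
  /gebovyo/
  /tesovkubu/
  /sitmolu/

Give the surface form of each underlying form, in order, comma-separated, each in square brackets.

[gebovy], [tezovgub], [sitmol]

/gebovyo/:
  (1) Apocope: [gebovyo] → [gebovy]
  (2) Voicing Between Vowels: no change — [gebovy]
  (3) Glottal Epenthesis: no change — [gebovy]
  (4) Progressive Voicing Assimilation: no change — [gebovy]
/tesovkubu/:
  (1) Apocope: [tesovkubu] → [tesovkub]
  (2) Voicing Between Vowels: [tesovkub] → [tezovkub]
  (3) Glottal Epenthesis: no change — [tezovkub]
  (4) Progressive Voicing Assimilation: [tezovkub] → [tezovgub]
/sitmolu/:
  (1) Apocope: [sitmolu] → [sitmol]
  (2) Voicing Between Vowels: no change — [sitmol]
  (3) Glottal Epenthesis: no change — [sitmol]
  (4) Progressive Voicing Assimilation: no change — [sitmol]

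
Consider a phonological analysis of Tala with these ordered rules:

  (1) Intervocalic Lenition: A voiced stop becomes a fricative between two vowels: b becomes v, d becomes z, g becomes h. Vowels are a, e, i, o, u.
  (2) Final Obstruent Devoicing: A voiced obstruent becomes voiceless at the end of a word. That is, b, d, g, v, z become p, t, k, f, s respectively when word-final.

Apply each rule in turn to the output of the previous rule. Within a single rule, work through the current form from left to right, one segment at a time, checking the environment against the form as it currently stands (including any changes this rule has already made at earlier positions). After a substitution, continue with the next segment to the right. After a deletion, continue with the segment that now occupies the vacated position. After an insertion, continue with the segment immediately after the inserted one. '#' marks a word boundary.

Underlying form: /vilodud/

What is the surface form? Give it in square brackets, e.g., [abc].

[vilozut]

(1) Intervocalic Lenition: [vilodud] → [vilozud]
(2) Final Obstruent Devoicing: [vilozud] → [vilozut]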